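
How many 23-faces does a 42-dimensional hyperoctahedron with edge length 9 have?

Number of 23-faces = 2^(23+1) · C(42,23+1) = 16777216 · 353697121050 = 5934052998433996800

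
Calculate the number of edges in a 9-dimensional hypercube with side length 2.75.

An n-cube has n·2^(n-1) edges. With n = 9: 9·256 = 2304.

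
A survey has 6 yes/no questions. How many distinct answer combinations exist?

Each vertex is a binary string of length 6, so there are 2^6 = 64.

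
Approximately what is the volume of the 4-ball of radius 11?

V = 14641·π^2/2 ≈ 72250.4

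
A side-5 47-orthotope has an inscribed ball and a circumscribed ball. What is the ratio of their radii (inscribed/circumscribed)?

For an n-cube of any side s, the inradius is s/2 and the circumradius is s√n/2, so the ratio is 1/√47 ≈ 0.145865.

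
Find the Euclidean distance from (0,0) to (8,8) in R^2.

Diagonal = √2 · 8 ≈ 11.3137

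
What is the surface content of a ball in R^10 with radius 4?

|∂B_10(4)| = 65536·π^5/3 ≈ 6.6851e+06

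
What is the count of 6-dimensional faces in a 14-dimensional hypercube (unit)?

An n-cube has C(n,k)·2^(n-k) k-faces. Here C(14,6)·2^8 = 3003·256 = 768768.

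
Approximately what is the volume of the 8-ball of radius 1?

V_8(1) = π^(8/2) · (1)^8 / Γ(8/2 + 1) = π^4/24 ≈ 4.05871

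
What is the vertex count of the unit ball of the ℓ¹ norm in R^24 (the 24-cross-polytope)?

The 24-dimensional cross-polytope has 2n = 2·24 = 48 vertices.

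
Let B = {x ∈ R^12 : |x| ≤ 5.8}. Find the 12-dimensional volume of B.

V_12(5.8) = π^(12/2) · (5.8)^12 / Γ(12/2 + 1) ≈ 1.9351e+09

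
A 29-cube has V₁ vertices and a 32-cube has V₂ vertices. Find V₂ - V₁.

V₁ = 2^29 = 536870912. V₂ = 2^32 = 4294967296. V₂ - V₁ = 3758096384.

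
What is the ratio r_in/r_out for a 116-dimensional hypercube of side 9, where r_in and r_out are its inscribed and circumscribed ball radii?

Ratio = (s/2)/(s√116/2) = 116^(-1/2) ≈ 0.0928477.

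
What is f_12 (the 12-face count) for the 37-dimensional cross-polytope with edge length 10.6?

f_12(37-orthoplex) = 2^13 · (37 choose 13) = 29183732121600.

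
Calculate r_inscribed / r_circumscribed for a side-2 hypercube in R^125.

For an n-cube of any side s, the inradius is s/2 and the circumradius is s√n/2, so the ratio is 1/√125 ≈ 0.0894427.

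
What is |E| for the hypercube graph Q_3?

Number of 1-faces = C(3,1)·2^(3-1) = 3·4 = 12.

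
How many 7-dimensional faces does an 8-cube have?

Choose 7 of 8 axes to span the face (C(8,7) = 8 ways), then fix each of the remaining 1 coordinate at one of its two extreme values (2^1 = 2 ways): 8·2 = 16.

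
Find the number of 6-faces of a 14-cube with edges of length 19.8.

f_6(14-cube) = (14 choose 6) · 2^8 = 768768.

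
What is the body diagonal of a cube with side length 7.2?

Diagonal = √3 · 7.2 ≈ 12.4708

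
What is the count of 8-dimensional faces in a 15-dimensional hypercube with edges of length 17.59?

Choose 8 of 15 axes to span the face (C(15,8) = 6435 ways), then fix each of the remaining 7 coordinates at one of its two extreme values (2^7 = 128 ways): 6435·128 = 823680.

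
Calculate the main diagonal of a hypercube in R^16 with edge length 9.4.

||(9.4,9.4,...,9.4)|| = √(16)·9.4 = 37.6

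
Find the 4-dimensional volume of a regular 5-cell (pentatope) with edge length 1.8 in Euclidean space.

V_4 = √(5) · 1.8^4 / (4! · 2^(4/2)) ≈ 0.244514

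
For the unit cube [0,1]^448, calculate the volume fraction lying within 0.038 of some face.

Shell fraction = 1 - (1-0.076)^448 ≈ 1 - 4.179e-16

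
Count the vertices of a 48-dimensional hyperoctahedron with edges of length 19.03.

The 48-dimensional cross-polytope has 2n = 2·48 = 96 vertices.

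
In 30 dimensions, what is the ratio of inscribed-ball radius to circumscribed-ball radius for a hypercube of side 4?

Ratio = (s/2)/(s√30/2) = 30^(-1/2) ≈ 0.182574.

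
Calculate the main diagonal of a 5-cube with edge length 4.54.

d = √(4.54² + 4.54² + ... + 4.54²) [5 terms] = √(5·4.54²) = 4.54√5 ≈ 10.1517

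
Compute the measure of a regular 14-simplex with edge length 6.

V = (6^14 / 14!) · √((14+1) / 2^14) ≈ 0.0271985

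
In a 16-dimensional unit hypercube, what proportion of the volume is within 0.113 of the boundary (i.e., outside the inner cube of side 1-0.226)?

1 - (1 - 2·0.113)^16 = 1 - 0.774^16 ≈ 0.98341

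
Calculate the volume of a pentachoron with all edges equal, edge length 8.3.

For a regular n-simplex with edge a, V = (a^n / n!)·√((n+1)/2^n). With a=8.3, n=4: V ≈ 110.542.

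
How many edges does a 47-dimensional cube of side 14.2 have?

An n-cube has n·2^(n-1) edges. With n = 47: 47·70368744177664 = 3307330976350208.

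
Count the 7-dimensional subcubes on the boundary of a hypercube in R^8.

f_7(8-cube) = (8 choose 7) · 2^1 = 16.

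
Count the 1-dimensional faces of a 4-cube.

The 4-cube has n·2^(n-1) = 4·2^3 = 4·8 = 32 edges.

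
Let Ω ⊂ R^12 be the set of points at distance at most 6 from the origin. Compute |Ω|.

V_12(6) = π^(12/2) · (6)^12 / Γ(12/2 + 1) = 15116544·π^6/5 ≈ 2.90658e+09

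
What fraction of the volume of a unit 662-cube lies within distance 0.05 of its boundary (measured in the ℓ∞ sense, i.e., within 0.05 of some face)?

1 - (1 - 2·0.05)^662 = 1 - 0.9^662 ≈ 1 - 5.111e-31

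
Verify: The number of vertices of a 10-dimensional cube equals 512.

False. The 10-cube has 2^10 = 1024 vertices.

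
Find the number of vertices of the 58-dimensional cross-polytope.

The vertices are ±e_1, ..., ±e_58, so there are 2·58 = 116.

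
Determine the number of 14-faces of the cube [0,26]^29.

Choose 14 of 29 axes to span the face (C(29,14) = 77558760 ways), then fix each of the remaining 15 coordinates at one of its two extreme values (2^15 = 32768 ways): 77558760·32768 = 2541445447680.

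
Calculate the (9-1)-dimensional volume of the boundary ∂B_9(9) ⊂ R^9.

S = n·V_n(r)/r = 9·V_9(9)/9 (volume-to-surface relation), giving 459165024·π^4/35 ≈ 1.27791e+09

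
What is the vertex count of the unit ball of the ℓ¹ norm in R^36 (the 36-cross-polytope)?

The vertices are ±e_1, ..., ±e_36, so there are 2·36 = 72.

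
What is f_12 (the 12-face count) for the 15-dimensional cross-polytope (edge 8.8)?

f_12(15-orthoplex) = 2^13 · (15 choose 13) = 860160.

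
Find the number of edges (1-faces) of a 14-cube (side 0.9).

f_1(14-cube) = (14 choose 1) · 2^13 = 114688.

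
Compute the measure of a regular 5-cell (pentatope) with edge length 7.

For a regular n-simplex with edge a, V = (a^n / n!)·√((n+1)/2^n). With a=7, n=4: V ≈ 55.925.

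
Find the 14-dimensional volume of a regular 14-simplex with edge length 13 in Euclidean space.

For a regular n-simplex with edge a, V = (a^n / n!)·√((n+1)/2^n). With a=13, n=14: V ≈ 1366.58.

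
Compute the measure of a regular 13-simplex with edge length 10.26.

V_13 = √(14) · 10.26^13 / (13! · 2^(13/2)) ≈ 92.6839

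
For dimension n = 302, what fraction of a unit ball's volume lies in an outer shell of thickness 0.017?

1 - (1-0.017)^302 ≈ 0.994362 ≈ 99.44%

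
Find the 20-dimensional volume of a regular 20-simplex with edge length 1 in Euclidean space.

V_20 = √(21) · 1^20 / (20! · 2^(20/2)) ≈ 1.83944e-21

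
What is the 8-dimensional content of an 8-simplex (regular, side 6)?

V_8 = √(9) · 6^8 / (8! · 2^(8/2)) ≈ 7.81071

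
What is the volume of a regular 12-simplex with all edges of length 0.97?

For a regular n-simplex with edge a, V = (a^n / n!)·√((n+1)/2^n). With a=0.97, n=12: V ≈ 8.16048e-11.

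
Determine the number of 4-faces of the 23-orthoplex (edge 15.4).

Number of 4-faces = 2^(4+1) · C(23,4+1) = 32 · 33649 = 1076768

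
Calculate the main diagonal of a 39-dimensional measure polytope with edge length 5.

The space diagonal of an n-cube of side s is s√n. Here 5·√39 ≈ 31.225.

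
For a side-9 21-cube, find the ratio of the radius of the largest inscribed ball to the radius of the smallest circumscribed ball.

r_in = 9/2 (half the side); r_out = 9√21/2 (half the diagonal). Ratio = 1/√21 ≈ 0.218218.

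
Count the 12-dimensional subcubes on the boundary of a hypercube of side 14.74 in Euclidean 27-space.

f_12(27-cube) = (27 choose 12) · 2^15 = 569634324480.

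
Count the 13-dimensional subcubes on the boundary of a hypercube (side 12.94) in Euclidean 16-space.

An n-cube has C(n,k)·2^(n-k) k-faces. Here C(16,13)·2^3 = 560·8 = 4480.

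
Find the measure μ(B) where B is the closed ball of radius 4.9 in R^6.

The n-ball volume is π^(n/2)·r^n/Γ(n/2+1). With n=6, r=4.9: V ≈ 71527.8.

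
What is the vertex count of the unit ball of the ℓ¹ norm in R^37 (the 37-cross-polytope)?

Number of vertices = 2n = 74.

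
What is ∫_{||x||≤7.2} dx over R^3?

Volume = π^{3/2}·(7.2)^3/Γ(5/2) ≈ 1563.46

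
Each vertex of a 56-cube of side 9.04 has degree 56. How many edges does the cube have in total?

Each of the 2^56 = 72057594037927936 vertices has degree 56; total edges = 56·2^56/2 = 2017612633061982208.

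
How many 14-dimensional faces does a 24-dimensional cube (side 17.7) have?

f_14(24-cube) = (24 choose 14) · 2^10 = 2008326144.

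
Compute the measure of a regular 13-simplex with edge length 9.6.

V_13 = √(14) · 9.6^13 / (13! · 2^(13/2)) ≈ 39.0494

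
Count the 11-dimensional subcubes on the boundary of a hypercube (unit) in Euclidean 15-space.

An n-cube has C(n,k)·2^(n-k) k-faces. Here C(15,11)·2^4 = 1365·16 = 21840.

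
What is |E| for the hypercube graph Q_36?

The 36-cube has n·2^(n-1) = 36·2^35 = 36·34359738368 = 1236950581248 edges.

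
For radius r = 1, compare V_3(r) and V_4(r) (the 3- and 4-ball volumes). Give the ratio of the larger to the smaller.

V_3(1) ≈ 4.18879, V_4(1) ≈ 4.9348. The 4-ball is larger by a factor of 1.178.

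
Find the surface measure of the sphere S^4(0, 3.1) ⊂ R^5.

S_5(3.1) = 2·π^(5/2)·(3.1)^4 / Γ(5/2) ≈ 2430.61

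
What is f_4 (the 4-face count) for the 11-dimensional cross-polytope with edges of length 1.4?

Number of 4-faces = 2^(4+1) · C(11,4+1) = 32 · 462 = 14784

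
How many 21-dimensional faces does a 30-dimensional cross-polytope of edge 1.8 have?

f_21(30-orthoplex) = 2^22 · (30 choose 22) = 24548946739200.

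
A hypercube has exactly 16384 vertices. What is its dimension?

The n-cube has 2^n vertices, and 16384 = 2^14, so n = 14.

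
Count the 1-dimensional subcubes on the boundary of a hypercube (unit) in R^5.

An n-cube has C(n,k)·2^(n-k) k-faces. Here C(5,1)·2^4 = 5·16 = 80.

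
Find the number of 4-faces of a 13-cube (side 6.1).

f_4(13-cube) = (13 choose 4) · 2^9 = 366080.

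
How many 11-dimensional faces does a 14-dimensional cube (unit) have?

f_11(14-cube) = (14 choose 11) · 2^3 = 2912.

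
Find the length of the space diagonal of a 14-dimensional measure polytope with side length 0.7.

d = √(0.7² + 0.7² + ... + 0.7²) [14 terms] = √(14·0.7²) = 0.7√14 ≈ 2.61916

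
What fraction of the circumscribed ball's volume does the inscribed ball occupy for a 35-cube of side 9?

V_in / V_out = (r_in/r_out)^35 = (1/√35)^35 = 35^(-35/2) ≈ 9.52378e-28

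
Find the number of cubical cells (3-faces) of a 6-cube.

An n-cube has C(n,k)·2^(n-k) k-faces. Here C(6,3)·2^3 = 20·8 = 160.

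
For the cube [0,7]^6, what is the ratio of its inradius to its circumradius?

r_in = 7/2 (half the side); r_out = 7√6/2 (half the diagonal). Ratio = 1/√6 ≈ 0.408248.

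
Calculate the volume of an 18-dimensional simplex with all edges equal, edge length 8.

V_18 = √(19) · 8^18 / (18! · 2^(18/2)) ≈ 0.0239544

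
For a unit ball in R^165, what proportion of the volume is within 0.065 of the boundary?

Shell fraction = 1 - (1-0.065)^165 ≈ 0.999985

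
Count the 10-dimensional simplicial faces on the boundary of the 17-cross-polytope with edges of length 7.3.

Number of 10-faces = 2^(10+1) · C(17,10+1) = 2048 · 12376 = 25346048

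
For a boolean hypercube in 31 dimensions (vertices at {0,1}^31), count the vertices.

The 31-cube has 2^31 = 2147483648 vertices.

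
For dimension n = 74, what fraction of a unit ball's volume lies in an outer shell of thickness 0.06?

1 - (1-0.06)^74 ≈ 0.989733 ≈ 98.97%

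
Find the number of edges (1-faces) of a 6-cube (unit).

An n-cube has C(n,k)·2^(n-k) k-faces. Here C(6,1)·2^5 = 6·32 = 192.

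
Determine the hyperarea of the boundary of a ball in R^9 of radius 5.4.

The surface area of an n-ball is 2π^(n/2) r^(n-1) / Γ(n/2). For n=9, r=5.4: 2.1464e+07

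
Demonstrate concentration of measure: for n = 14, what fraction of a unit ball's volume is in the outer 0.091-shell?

1 - (1-0.091)^14 ≈ 0.737037 ≈ 73.70%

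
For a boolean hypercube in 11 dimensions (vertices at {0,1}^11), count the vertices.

The 11-cube has 2^11 = 2048 vertices.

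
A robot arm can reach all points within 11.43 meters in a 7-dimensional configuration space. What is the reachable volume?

V_7(11.43) = π^(7/2) · (11.43)^7 / Γ(7/2 + 1) ≈ 1.20421e+08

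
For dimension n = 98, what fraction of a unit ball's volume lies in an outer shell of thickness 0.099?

1 - (1-0.099)^98 ≈ 0.999963 ≈ 99.996344%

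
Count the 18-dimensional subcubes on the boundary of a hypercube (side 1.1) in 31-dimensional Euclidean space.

f_18(31-cube) = (31 choose 18) · 2^13 = 1689625190400.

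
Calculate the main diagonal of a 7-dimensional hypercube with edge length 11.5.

d = √(11.5² + 11.5² + ... + 11.5²) [7 terms] = √(7·11.5²) = 11.5√7 ≈ 30.4261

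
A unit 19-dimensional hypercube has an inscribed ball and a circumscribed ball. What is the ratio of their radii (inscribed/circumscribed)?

Ratio = (s/2)/(s√19/2) = 19^(-1/2) ≈ 0.229416.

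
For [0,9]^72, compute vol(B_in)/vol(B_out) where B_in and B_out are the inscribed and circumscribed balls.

V_in/V_out = n^(-n/2) = 72^(-72/2) ≈ 1.36782e-67.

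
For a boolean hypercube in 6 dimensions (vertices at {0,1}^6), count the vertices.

An n-cube has 2^n vertices; for n = 6 that is 2^6 = 64.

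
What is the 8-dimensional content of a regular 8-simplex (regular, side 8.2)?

Volume = 8.2^8 · √(9/2^8) / 8! ≈ 95.0586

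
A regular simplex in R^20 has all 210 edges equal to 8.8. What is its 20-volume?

Volume = 8.8^20 · √(21/2^20) / 20! ≈ 0.0142672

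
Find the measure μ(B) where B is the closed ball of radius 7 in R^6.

V_6(7) = π^(6/2) · (7)^6 / Γ(6/2 + 1) = 117649·π^3/6 ≈ 607976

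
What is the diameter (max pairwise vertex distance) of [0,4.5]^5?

||(4.5,4.5,...,4.5)|| = √(5)·4.5 ≈ 10.0623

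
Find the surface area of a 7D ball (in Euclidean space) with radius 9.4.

S_7(9.4) = 2·π^(7/2)·(9.4)^6 / Γ(7/2) ≈ 2.28163e+07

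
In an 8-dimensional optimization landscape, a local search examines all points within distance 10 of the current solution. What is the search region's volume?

V_8(10) = π^(8/2) · (10)^8 / Γ(8/2 + 1) = 12500000·π^4/3 ≈ 4.05871e+08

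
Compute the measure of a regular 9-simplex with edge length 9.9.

V = (9.9^9 / 9!) · √((9+1) / 2^9) ≈ 351.819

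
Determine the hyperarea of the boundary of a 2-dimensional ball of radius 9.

|∂B_2(9)| = 2πr = 2π·9 ≈ 56.5487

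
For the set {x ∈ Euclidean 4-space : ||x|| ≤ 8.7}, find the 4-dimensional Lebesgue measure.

V_4(8.7) = π^(4/2) · (8.7)^4 / Γ(4/2 + 1) ≈ 28271.4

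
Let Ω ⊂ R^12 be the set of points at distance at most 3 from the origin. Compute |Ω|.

V_12(3) = π^(12/2) · (3)^12 / Γ(12/2 + 1) = 59049·π^6/80 ≈ 709613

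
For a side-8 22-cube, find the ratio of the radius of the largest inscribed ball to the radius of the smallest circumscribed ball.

r_in / r_out = (8/2) / (8√22/2) = 1/√22 ≈ 0.213201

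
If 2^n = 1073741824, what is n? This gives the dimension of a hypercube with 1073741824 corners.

The n-cube has 2^n vertices, and 1073741824 = 2^30, so n = 30.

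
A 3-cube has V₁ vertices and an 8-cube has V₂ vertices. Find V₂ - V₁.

V₁ = 2^3 = 8. V₂ = 2^8 = 256. V₂ - V₁ = 248.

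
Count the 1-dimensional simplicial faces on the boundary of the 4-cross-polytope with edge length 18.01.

An n-cross-polytope has 2^(k+1)·C(n,k+1) k-faces. Here 2^2·C(4,2) = 4·6 = 24.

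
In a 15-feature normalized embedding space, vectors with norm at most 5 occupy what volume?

V = 312500000000·π^7/81081 ≈ 1.16407e+10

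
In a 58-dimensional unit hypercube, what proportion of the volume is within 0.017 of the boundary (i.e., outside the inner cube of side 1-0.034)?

1 - (1 - 2·0.017)^58 = 1 - 0.966^58 ≈ 0.865515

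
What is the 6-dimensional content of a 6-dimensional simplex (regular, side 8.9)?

V_6 = √(7) · 8.9^6 / (6! · 2^(6/2)) ≈ 228.279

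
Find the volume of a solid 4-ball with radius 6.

V_4(6) = π^(4/2) · (6)^4 / Γ(4/2 + 1) = 648·π^2 ≈ 6395.5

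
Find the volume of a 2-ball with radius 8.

V_2(8) = π^(2/2) · (8)^2 / Γ(2/2 + 1) = 64·π ≈ 201.062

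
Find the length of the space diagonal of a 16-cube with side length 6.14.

The space diagonal of an n-cube of side s is s√n. Here 6.14·√16 = 24.56.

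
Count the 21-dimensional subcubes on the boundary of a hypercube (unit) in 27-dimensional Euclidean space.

Choose 21 of 27 axes to span the face (C(27,21) = 296010 ways), then fix each of the remaining 6 coordinates at one of its two extreme values (2^6 = 64 ways): 296010·64 = 18944640.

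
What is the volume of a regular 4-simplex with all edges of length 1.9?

For a regular n-simplex with edge a, V = (a^n / n!)·√((n+1)/2^n). With a=1.9, n=4: V ≈ 0.303549.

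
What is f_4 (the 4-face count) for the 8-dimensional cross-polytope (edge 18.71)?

An n-cross-polytope has 2^(k+1)·C(n,k+1) k-faces. Here 2^5·C(8,5) = 32·56 = 1792.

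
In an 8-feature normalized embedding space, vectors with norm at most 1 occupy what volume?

V = π^4/24 ≈ 4.05871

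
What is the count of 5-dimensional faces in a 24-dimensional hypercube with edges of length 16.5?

f_5(24-cube) = (24 choose 5) · 2^19 = 22284337152.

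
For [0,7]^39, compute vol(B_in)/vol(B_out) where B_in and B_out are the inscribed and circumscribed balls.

V_in / V_out = (r_in/r_out)^39 = (1/√39)^39 = 39^(-39/2) ≈ 9.42411e-32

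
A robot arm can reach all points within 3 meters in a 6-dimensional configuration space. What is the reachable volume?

V_6(3) = π^(6/2) · (3)^6 / Γ(6/2 + 1) = 243·π^3/2 ≈ 3767.26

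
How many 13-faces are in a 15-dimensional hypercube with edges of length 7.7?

An n-cube has C(n,k)·2^(n-k) k-faces. Here C(15,13)·2^2 = 105·4 = 420.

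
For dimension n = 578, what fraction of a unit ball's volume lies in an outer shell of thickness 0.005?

1 - (1-0.005)^578 ≈ 0.944825 ≈ 94.48%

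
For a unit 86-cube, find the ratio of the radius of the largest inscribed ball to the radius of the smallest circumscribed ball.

r_in = 1/2 (half the side); r_out = 1√86/2 (half the diagonal). Ratio = 1/√86 ≈ 0.107833.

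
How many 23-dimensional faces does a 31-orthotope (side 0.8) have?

An n-cube has C(n,k)·2^(n-k) k-faces. Here C(31,23)·2^8 = 7888725·256 = 2019513600.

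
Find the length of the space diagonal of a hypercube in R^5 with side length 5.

d = √(5² + 5² + ... + 5²) [5 terms] = √(5·5²) = 5√5 ≈ 11.1803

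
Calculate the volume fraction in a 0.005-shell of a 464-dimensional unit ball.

1 - (1-0.005)^464 ≈ 0.902297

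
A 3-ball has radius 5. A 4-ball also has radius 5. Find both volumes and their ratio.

V_3(5) ≈ 523.599. V_4(5) ≈ 3084.25. Ratio V_3/V_4 ≈ 0.1698.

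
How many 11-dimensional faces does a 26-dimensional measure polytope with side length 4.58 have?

An n-cube has C(n,k)·2^(n-k) k-faces. Here C(26,11)·2^15 = 7726160·32768 = 253170810880.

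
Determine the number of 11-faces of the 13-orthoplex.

An n-cross-polytope has 2^(k+1)·C(n,k+1) k-faces. Here 2^12·C(13,12) = 4096·13 = 53248.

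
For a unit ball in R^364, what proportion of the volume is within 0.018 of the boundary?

Shell fraction = 1 - (1-0.018)^364 ≈ 0.998655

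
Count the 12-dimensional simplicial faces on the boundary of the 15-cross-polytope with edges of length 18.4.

Number of 12-faces = 2^(12+1) · C(15,12+1) = 8192 · 105 = 860160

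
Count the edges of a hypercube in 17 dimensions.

Each of the 2^17 = 131072 vertices has degree 17; total edges = 17·2^17/2 = 1114112.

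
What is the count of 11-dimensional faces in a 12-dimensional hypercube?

An n-cube has C(n,k)·2^(n-k) k-faces. Here C(12,11)·2^1 = 12·2 = 24.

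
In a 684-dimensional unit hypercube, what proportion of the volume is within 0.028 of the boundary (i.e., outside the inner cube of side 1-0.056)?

1 - (1 - 2·0.028)^684 = 1 - 0.944^684 ≈ 1 - 7.601e-18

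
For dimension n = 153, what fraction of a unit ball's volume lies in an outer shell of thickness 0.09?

1 - (1-0.09)^153 ≈ 0.9999994588 ≈ 99.999946%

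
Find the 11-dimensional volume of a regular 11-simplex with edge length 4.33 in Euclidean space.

For a regular n-simplex with edge a, V = (a^n / n!)·√((n+1)/2^n). With a=4.33, n=11: V ≈ 0.019237.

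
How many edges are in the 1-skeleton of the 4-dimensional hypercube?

The 4-cube has n·2^(n-1) = 4·2^3 = 4·8 = 32 edges.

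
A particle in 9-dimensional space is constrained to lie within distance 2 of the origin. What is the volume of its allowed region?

V_9(2) = π^(9/2) · (2)^9 / Γ(9/2 + 1) = 16384·π^4/945 ≈ 1688.84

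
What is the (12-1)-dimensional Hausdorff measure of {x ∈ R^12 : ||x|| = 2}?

|∂B_12(2)| = 512·π^6/15 ≈ 32815.4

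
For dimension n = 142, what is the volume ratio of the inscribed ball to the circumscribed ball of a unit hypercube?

V_in/V_out = n^(-n/2) = 142^(-142/2) ≈ 1.54002e-153.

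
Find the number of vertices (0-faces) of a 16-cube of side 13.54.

f_0(16-cube) = (16 choose 0) · 2^16 = 65536.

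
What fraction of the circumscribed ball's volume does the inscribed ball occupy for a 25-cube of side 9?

Volume scales as r^n, and r_in/r_out = 1/√25, giving (1/√25)^25 ≈ 3.35544e-18.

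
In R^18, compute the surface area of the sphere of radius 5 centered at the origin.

The surface area of an n-ball is 2π^(n/2) r^(n-1) / Γ(n/2). For n=18, r=5: 152587890625·π^9/4032 ≈ 1.1281e+12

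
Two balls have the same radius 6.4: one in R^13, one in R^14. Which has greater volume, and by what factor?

V_13(6.4) ≈ 2.75221e+10, V_14(6.4) ≈ 1.15915e+11. The 14-ball is larger by a factor of 4.212.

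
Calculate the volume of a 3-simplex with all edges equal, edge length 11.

Volume = (√2/12) · 11³ = 156.86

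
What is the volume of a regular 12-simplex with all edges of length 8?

Volume = 8^12 · √(13/2^12) / 12! ≈ 8.08229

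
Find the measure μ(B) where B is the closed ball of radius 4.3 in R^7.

V_7(4.3) = π^(7/2) · (4.3)^7 / Γ(7/2 + 1) ≈ 128428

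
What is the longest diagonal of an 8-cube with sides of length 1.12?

d = √(1.12² + 1.12² + ... + 1.12²) [8 terms] = √(8·1.12²) = 1.12√8 ≈ 3.16784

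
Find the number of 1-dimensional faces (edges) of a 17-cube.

Number of 1-faces = C(17,1)·2^(17-1) = 17·65536 = 1114112.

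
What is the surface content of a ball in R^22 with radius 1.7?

The surface area of an n-ball is 2π^(n/2) r^(n-1) / Γ(n/2). For n=22, r=1.7: 11203.2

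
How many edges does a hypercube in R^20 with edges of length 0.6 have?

Number of 1-faces = C(20,1)·2^(20-1) = 20·524288 = 10485760.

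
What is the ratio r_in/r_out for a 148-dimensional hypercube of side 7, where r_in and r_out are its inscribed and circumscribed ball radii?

r_in = 7/2 (half the side); r_out = 7√148/2 (half the diagonal). Ratio = 1/√148 ≈ 0.0821995.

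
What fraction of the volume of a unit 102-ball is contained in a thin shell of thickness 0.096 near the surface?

Shell fraction = 1 - (1-0.096)^102 ≈ 0.999966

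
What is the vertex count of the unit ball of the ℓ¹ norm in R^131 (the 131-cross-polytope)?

Number of vertices = 2n = 262.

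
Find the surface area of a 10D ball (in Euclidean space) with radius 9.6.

S = n·V_n(r)/r = 10·V_10(9.6)/9.6 (volume-to-surface relation), giving 1.76608e+10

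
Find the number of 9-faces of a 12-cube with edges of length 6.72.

An n-cube has C(n,k)·2^(n-k) k-faces. Here C(12,9)·2^3 = 220·8 = 1760.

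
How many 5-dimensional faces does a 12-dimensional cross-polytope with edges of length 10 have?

Number of 5-faces = 2^(5+1) · C(12,5+1) = 64 · 924 = 59136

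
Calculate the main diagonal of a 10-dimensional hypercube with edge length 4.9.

Diagonal = √10 · 4.9 ≈ 15.4952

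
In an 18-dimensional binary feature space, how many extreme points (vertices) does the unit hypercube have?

The 18-cube has 2^18 = 262144 vertices.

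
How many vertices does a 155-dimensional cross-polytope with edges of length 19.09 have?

An n-cross-polytope has 2n vertices; here n = 155, giving 310.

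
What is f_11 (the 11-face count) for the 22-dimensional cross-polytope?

f_11(22-orthoplex) = 2^12 · (22 choose 12) = 2648662016.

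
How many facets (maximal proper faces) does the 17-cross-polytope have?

Number of 16-faces = 2^(16+1) · C(17,16+1) = 131072 · 1 = 131072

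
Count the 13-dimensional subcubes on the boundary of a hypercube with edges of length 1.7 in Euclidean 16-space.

Choose 13 of 16 axes to span the face (C(16,13) = 560 ways), then fix each of the remaining 3 coordinates at one of its two extreme values (2^3 = 8 ways): 560·8 = 4480.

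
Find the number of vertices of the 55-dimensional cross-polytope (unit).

Number of vertices = 2n = 110.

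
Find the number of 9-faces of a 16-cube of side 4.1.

Number of 9-faces = C(16,9) · 2^(16-9) = 11440 · 128 = 1464320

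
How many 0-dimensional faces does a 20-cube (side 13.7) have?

Choose 0 of 20 axes to span the face (C(20,0) = 1 way), then fix each of the remaining 20 coordinates at one of its two extreme values (2^20 = 1048576 ways): 1·1048576 = 1048576.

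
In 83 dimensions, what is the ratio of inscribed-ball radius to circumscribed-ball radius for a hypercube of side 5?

Ratio = (s/2)/(s√83/2) = 83^(-1/2) ≈ 0.109764.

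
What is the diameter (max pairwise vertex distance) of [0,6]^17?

The space diagonal of an n-cube of side s is s√n. Here 6·√17 ≈ 24.7386.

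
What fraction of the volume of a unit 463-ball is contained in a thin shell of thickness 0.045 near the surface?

1 - (1-0.045)^463 ≈ 0.9999999994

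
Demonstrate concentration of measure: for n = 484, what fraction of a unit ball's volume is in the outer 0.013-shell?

1 - (1-0.013)^484 ≈ 0.998224 ≈ 99.82%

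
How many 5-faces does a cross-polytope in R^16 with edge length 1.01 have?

Each 5-face is the convex hull of 6 vertices, one chosen as ±e_i from each of 6 distinct axes: 2^6·C(16,6) = 512512.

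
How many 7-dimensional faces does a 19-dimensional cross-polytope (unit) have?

Number of 7-faces = 2^(7+1) · C(19,7+1) = 256 · 75582 = 19348992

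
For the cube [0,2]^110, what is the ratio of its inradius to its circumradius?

Ratio = (s/2)/(s√110/2) = 110^(-1/2) ≈ 0.0953463.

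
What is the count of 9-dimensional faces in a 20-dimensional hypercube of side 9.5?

f_9(20-cube) = (20 choose 9) · 2^11 = 343982080.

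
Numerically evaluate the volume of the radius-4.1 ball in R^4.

The n-ball volume is π^(n/2)·r^n/Γ(n/2+1). With n=4, r=4.1: V ≈ 1394.46.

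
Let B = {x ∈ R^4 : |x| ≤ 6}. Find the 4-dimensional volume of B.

V_4(6) = π^(4/2) · (6)^4 / Γ(4/2 + 1) = 648·π^2 ≈ 6395.5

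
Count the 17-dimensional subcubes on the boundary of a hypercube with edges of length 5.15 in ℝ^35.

Number of 17-faces = C(35,17) · 2^(35-17) = 4537567650 · 262144 = 1189496134041600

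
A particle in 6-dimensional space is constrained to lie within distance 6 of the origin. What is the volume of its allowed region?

Volume = π^{6/2}·(6)^6/Γ(4) = 7776·π^3 ≈ 241105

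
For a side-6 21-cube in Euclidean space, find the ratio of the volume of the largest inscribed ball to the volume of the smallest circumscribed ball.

The radii are 6/2 and 6√21/2, so the volume ratio is (1/√21)^21 = 21^{-21/2} ≈ 1.30827e-14.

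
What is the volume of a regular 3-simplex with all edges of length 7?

Volume = (√2/12) · 7³ = 40.4229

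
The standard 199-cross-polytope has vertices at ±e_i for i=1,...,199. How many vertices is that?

Number of vertices = 2n = 398.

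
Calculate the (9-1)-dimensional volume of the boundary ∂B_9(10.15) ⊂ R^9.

S_9(10.15) = 2·π^(9/2)·(10.15)^8 / Γ(9/2) ≈ 3.34417e+09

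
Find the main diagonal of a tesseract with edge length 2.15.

Diagonal = √4 · 2.15 = 4.3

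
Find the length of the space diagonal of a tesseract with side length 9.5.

||(9.5,9.5,...,9.5)|| = √(4)·9.5 = 19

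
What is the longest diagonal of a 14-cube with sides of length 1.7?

||(1.7,1.7,...,1.7)|| = √(14)·1.7 ≈ 6.36082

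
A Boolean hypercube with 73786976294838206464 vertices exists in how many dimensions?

Since 2^n = 73786976294838206464, we have n = 66.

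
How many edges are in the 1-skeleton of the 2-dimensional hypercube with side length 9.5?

Each of the 2^2 = 4 vertices has degree 2; total edges = 2·2^2/2 = 4.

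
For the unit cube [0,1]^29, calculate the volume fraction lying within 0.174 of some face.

Shell fraction = 1 - (1-0.348)^29 ≈ 0.9999958963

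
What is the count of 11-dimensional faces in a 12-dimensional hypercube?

Choose 11 of 12 axes to span the face (C(12,11) = 12 ways), then fix each of the remaining 1 coordinate at one of its two extreme values (2^1 = 2 ways): 12·2 = 24.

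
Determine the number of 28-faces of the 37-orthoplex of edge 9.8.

Number of 28-faces = 2^(28+1) · C(37,28+1) = 536870912 · 38608020 = 20727522907914240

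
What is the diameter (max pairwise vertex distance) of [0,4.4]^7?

Diagonal = √7 · 4.4 ≈ 11.6413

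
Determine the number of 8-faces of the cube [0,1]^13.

Choose 8 of 13 axes to span the face (C(13,8) = 1287 ways), then fix each of the remaining 5 coordinates at one of its two extreme values (2^5 = 32 ways): 1287·32 = 41184.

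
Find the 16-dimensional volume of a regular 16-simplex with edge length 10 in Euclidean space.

Volume = 10^16 · √(17/2^16) / 16! ≈ 7.69777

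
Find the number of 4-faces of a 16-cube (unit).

f_4(16-cube) = (16 choose 4) · 2^12 = 7454720.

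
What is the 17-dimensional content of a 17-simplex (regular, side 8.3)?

V = (8.3^17 / 17!) · √((17+1) / 2^17) ≈ 0.13872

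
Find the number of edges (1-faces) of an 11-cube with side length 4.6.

Number of 1-faces = C(11,1) · 2^(11-1) = 11 · 1024 = 11264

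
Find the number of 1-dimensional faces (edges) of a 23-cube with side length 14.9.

The 23-cube has n·2^(n-1) = 23·2^22 = 23·4194304 = 96468992 edges.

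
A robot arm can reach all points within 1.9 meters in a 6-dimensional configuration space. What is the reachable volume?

The n-ball volume is π^(n/2)·r^n/Γ(n/2+1). With n=6, r=1.9: V ≈ 243.12.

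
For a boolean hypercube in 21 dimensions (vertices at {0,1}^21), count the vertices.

Each vertex is a binary string of length 21, so there are 2^21 = 2097152.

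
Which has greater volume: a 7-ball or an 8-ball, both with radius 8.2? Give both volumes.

V_7(8.2) ≈ 1.17782e+07. V_8(8.2) ≈ 8.29658e+07. The 8-ball is larger.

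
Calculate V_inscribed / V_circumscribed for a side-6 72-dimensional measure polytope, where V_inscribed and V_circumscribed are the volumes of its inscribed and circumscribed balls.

The radii are 6/2 and 6√72/2, so the volume ratio is (1/√72)^72 = 72^{-72/2} ≈ 1.36782e-67.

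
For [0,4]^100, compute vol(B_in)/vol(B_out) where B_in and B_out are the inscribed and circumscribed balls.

The radii are 4/2 and 4√100/2, so the volume ratio is (1/√100)^100 = 100^{-100/2} ≈ 1e-100.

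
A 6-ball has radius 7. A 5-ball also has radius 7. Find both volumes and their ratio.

V_6(7) ≈ 607976. V_5(7) ≈ 88468.5. Ratio V_6/V_5 ≈ 6.872.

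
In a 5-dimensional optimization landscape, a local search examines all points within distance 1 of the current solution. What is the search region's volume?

Volume = π^{5/2}·(1)^5/Γ(7/2) = 8·π^2/15 ≈ 5.26379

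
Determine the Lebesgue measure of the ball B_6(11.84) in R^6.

V_6(11.84) = π^(6/2) · (11.84)^6 / Γ(6/2 + 1) ≈ 1.42367e+07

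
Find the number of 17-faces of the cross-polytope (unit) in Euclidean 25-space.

Number of 17-faces = 2^(17+1) · C(25,17+1) = 262144 · 480700 = 126012620800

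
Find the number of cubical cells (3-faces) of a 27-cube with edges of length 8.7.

f_3(27-cube) = (27 choose 3) · 2^24 = 49073356800.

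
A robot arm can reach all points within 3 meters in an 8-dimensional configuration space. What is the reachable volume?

V = 2187·π^4/8 ≈ 26629.2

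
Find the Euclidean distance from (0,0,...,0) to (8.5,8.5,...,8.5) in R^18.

||(8.5,8.5,...,8.5)|| = √(18)·8.5 ≈ 36.0624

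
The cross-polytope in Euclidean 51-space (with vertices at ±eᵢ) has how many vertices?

The vertices are ±e_1, ..., ±e_51, so there are 2·51 = 102.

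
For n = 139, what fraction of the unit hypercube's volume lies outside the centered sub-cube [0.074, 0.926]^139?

The inner cube has side 1-2·0.074 = 0.852 and volume (0.852)^139 ≈ 2.143e-10, so the shell holds 1 - 2.143e-10 of the volume.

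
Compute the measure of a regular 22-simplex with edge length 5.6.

V = (5.6^22 / 22!) · √((22+1) / 2^22) ≈ 6.01041e-08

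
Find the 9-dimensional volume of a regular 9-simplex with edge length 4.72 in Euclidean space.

Volume = 4.72^9 · √(10/2^9) / 9! ≈ 0.447796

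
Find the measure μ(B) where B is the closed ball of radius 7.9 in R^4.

V_4(7.9) = π^(4/2) · (7.9)^4 / Γ(4/2 + 1) ≈ 19221.1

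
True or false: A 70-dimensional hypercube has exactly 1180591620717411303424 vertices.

True. The 70-cube has 2^70 = 1180591620717411303424 vertices.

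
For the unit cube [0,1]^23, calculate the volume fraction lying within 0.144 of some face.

Shell fraction = 1 - (1-0.288)^23 ≈ 0.999595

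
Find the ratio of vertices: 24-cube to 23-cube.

The 24-cube has 2^24 = 16777216 vertices. The 23-cube has 2^23 = 8388608 vertices. Ratio: 16777216/8388608 = 2.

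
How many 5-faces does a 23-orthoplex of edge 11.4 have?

Each 5-face is the convex hull of 6 vertices, one chosen as ±e_i from each of 6 distinct axes: 2^6·C(23,6) = 6460608.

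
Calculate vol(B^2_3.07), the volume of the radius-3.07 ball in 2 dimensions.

V_2(3.07) = π^(2/2) · (3.07)^2 / Γ(2/2 + 1) ≈ 29.6092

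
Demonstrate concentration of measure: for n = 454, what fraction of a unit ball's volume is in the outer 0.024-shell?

1 - (1-0.024)^454 ≈ 0.999984 ≈ 99.998377%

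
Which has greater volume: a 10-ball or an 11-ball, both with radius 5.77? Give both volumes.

V_10(5.77) ≈ 1.0431e+08. V_11(5.77) ≈ 4.44671e+08. The 11-ball is larger.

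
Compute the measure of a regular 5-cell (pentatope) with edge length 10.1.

For a regular n-simplex with edge a, V = (a^n / n!)·√((n+1)/2^n). With a=10.1, n=4: V ≈ 242.381.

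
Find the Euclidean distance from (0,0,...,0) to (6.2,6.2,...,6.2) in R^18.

The space diagonal of an n-cube of side s is s√n. Here 6.2·√18 ≈ 26.3044.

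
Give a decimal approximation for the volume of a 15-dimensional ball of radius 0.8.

Volume = π^{15/2}·(0.8)^15/Γ(17/2) ≈ 0.0134208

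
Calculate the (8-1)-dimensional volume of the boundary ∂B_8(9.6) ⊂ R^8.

The surface area of an n-ball is 2π^(n/2) r^(n-1) / Γ(n/2). For n=8, r=9.6: 2.43993e+08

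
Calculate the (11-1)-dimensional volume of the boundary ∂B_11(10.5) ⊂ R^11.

The surface area of an n-ball is 2π^(n/2) r^(n-1) / Γ(n/2). For n=11, r=10.5: 88253338509·π^5/80 ≈ 3.37591e+11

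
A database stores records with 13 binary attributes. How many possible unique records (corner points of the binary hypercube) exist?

The 13-cube has 2^13 = 8192 vertices.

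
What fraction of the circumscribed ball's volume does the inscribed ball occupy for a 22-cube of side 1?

V_in/V_out = n^(-n/2) = 22^(-22/2) ≈ 1.7114e-15.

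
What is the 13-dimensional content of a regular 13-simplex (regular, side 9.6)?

V = (9.6^13 / 13!) · √((13+1) / 2^13) ≈ 39.0494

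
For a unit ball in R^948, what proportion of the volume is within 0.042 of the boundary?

V(inner)/V(outer) = ((1-0.042)/1)^948 ≈ 2.16e-18, so the shell fraction is 1 - 2.16e-18.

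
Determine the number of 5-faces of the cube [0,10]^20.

Choose 5 of 20 axes to span the face (C(20,5) = 15504 ways), then fix each of the remaining 15 coordinates at one of its two extreme values (2^15 = 32768 ways): 15504·32768 = 508035072.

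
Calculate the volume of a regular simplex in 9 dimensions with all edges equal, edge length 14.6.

For a regular n-simplex with edge a, V = (a^n / n!)·√((n+1)/2^n). With a=14.6, n=9: V ≈ 11608.5.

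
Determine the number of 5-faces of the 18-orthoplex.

An n-cross-polytope has 2^(k+1)·C(n,k+1) k-faces. Here 2^6·C(18,6) = 64·18564 = 1188096.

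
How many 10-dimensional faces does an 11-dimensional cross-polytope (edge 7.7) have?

f_10(11-orthoplex) = 2^11 · (11 choose 11) = 2048.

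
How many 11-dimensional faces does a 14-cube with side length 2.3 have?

An n-cube has C(n,k)·2^(n-k) k-faces. Here C(14,11)·2^3 = 364·8 = 2912.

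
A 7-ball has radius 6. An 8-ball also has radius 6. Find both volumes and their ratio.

V_7(6) ≈ 1.32263e+06. V_8(6) ≈ 6.81708e+06. Ratio V_7/V_8 ≈ 0.194.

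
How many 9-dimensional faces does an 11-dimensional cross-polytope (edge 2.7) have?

Each 9-face is the convex hull of 10 vertices, one chosen as ±e_i from each of 10 distinct axes: 2^10·C(11,10) = 11264.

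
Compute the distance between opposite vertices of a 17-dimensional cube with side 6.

The space diagonal of an n-cube of side s is s√n. Here 6·√17 ≈ 24.7386.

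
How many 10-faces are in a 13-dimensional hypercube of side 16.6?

Choose 10 of 13 axes to span the face (C(13,10) = 286 ways), then fix each of the remaining 3 coordinates at one of its two extreme values (2^3 = 8 ways): 286·8 = 2288.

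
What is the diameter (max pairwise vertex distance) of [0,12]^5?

Diagonal = √5 · 12 ≈ 26.8328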